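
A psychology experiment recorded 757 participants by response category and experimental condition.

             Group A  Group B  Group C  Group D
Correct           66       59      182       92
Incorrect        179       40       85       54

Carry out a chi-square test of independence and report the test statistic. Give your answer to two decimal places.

Row totals: 399, 358. Column totals: 245, 99, 267, 146. Grand total N = 757.
Expected counts (row total × column total / N):
  Correct, Group A: 399×245/757 = 129.135
  Correct, Group B: 399×99/757 = 52.181
  Correct, Group C: 399×267/757 = 140.731
  Correct, Group D: 399×146/757 = 76.954
  Incorrect, Group A: 358×245/757 = 115.865
  Incorrect, Group B: 358×99/757 = 46.819
  Incorrect, Group C: 358×267/757 = 126.269
  Incorrect, Group D: 358×146/757 = 69.046
Contributions (O − E)²/E:
  (66 − 129.135)²/129.135 = 30.8671
  (59 − 52.181)²/52.181 = 0.8911
  (182 − 140.731)²/140.731 = 12.1020
  (92 − 76.954)²/76.954 = 2.9418
  (179 − 115.865)²/115.865 = 34.4023
  (40 − 46.819)²/46.819 = 0.9932
  (85 − 126.269)²/126.269 = 13.4881
  (54 − 69.046)²/69.046 = 3.2787
χ² = 30.8671 + 0.8911 + 12.1020 + 2.9418 + 34.4023 + 0.9932 + 13.4881 + 3.2787 = 98.96

98.96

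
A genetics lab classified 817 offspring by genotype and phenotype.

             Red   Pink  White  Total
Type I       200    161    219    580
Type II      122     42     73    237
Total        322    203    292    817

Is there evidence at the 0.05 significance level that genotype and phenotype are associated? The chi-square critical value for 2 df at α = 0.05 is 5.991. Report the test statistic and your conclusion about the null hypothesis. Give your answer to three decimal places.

Grand total N = 817.
Expected counts (row total × column total / N):
  Type I, Red: 580×322/817 = 228.5924
  Type I, Pink: 580×203/817 = 144.1126
  Type I, White: 580×292/817 = 207.2950
  Type II, Red: 237×322/817 = 93.4076
  Type II, Pink: 237×203/817 = 58.8874
  Type II, White: 237×292/817 = 84.7050
Contributions (O − E)²/E:
  (200 − 228.5924)²/228.5924 = 3.5763
  (161 − 144.1126)²/144.1126 = 1.9789
  (219 − 207.2950)²/207.2950 = 0.6609
  (122 − 93.4076)²/93.4076 = 8.7522
  (42 − 58.8874)²/58.8874 = 4.8429
  (73 − 84.7050)²/84.7050 = 1.6175
χ² = 3.5763 + 1.9789 + 0.6609 + 8.7522 + 4.8429 + 1.6175 = 21.429
df = (2−1)(3−1) = 2. Since 21.429 > 5.991, reject the null hypothesis of independence at α = 0.05.

21.429; reject H₀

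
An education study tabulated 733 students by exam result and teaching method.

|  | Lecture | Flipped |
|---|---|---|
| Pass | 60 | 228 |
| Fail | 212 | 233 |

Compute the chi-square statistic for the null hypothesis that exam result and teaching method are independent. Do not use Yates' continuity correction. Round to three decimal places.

53.838

Row totals: 288, 445. Column totals: 272, 461. Grand total N = 733.
Expected counts (row total × column total / N):
  Pass, Lecture: 288×272/733 = 106.8704
  Pass, Flipped: 288×461/733 = 181.1296
  Fail, Lecture: 445×272/733 = 165.1296
  Fail, Flipped: 445×461/733 = 279.8704
Contributions (O − E)²/E:
  (60 − 106.8704)²/106.8704 = 20.5561
  (228 − 181.1296)²/181.1296 = 12.1285
  (212 − 165.1296)²/165.1296 = 13.3037
  (233 − 279.8704)²/279.8704 = 7.8495
χ² = 20.5561 + 12.1285 + 13.3037 + 7.8495 = 53.838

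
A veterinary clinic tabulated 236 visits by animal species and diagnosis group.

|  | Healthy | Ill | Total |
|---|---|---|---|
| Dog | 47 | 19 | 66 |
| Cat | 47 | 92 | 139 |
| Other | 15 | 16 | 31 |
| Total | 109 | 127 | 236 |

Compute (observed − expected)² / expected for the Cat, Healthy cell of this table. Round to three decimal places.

4.608

Row total (Cat) = 139; column total (Healthy) = 109; N = 236.
Expected count E = 139 × 109 / 236 = 64.19915.
Contribution = (O − E)²/E = (47 − 64.19915)² / 64.19915 = 4.608.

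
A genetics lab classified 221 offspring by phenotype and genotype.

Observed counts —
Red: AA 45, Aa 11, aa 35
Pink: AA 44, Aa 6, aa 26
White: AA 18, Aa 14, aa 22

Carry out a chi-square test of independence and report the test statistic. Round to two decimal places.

12.09

Row totals: 91, 76, 54. Column totals: 107, 31, 83. Grand total N = 221.
Expected counts (row total × column total / N):
  Red, AA: 91×107/221 = 44.059
  Red, Aa: 91×31/221 = 12.765
  Red, aa: 91×83/221 = 34.176
  Pink, AA: 76×107/221 = 36.796
  Pink, Aa: 76×31/221 = 10.661
  Pink, aa: 76×83/221 = 28.543
  White, AA: 54×107/221 = 26.145
  White, Aa: 54×31/221 = 7.575
  White, aa: 54×83/221 = 20.281
Contributions (O − E)²/E:
  (45 − 44.059)²/44.059 = 0.0201
  (11 − 12.765)²/12.765 = 0.2440
  (35 − 34.176)²/34.176 = 0.0199
  (44 − 36.796)²/36.796 = 1.4104
  (6 − 10.661)²/10.661 = 2.0378
  (26 − 28.543)²/28.543 = 0.2266
  (18 − 26.145)²/26.145 = 2.5374
  (14 − 7.575)²/7.575 = 5.4496
  (22 − 20.281)²/20.281 = 0.1457
χ² = 0.0201 + 0.2440 + 0.0199 + 1.4104 + 2.0378 + 0.2266 + 2.5374 + 5.4496 + 0.1457 = 12.09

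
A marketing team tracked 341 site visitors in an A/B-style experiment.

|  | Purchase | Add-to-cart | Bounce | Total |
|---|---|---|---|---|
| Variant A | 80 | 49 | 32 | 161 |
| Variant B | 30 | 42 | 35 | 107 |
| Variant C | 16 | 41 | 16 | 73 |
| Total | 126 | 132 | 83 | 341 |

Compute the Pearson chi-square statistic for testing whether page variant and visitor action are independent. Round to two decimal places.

27.01

Grand total N = 341.
Expected counts (row total × column total / N):
  Variant A, Purchase: 161×126/341 = 59.490
  Variant A, Add-to-cart: 161×132/341 = 62.323
  Variant A, Bounce: 161×83/341 = 39.188
  Variant B, Purchase: 107×126/341 = 39.537
  Variant B, Add-to-cart: 107×132/341 = 41.419
  Variant B, Bounce: 107×83/341 = 26.044
  Variant C, Purchase: 73×126/341 = 26.974
  Variant C, Add-to-cart: 73×132/341 = 28.258
  Variant C, Bounce: 73×83/341 = 17.768
Contributions (O − E)²/E:
  (80 − 59.490)²/59.490 = 7.0711
  (49 − 62.323)²/62.323 = 2.8481
  (32 − 39.188)²/39.188 = 1.3184
  (30 − 39.537)²/39.537 = 2.3005
  (42 − 41.419)²/41.419 = 0.0081
  (35 − 26.044)²/26.044 = 3.0798
  (16 − 26.974)²/26.974 = 4.4646
  (41 − 28.258)²/28.258 = 5.7456
  (16 − 17.768)²/17.768 = 0.1759
χ² = 7.0711 + 2.8481 + 1.3184 + 2.3005 + 0.0081 + 3.0798 + 4.4646 + 5.7456 + 0.1759 = 27.01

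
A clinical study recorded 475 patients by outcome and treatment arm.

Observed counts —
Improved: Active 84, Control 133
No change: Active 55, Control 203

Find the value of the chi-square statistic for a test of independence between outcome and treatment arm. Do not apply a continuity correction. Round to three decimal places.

17.223

Row totals: 217, 258. Column totals: 139, 336. Grand total N = 475.
Expected counts (row total × column total / N):
  Improved, Active: 217×139/475 = 63.5011
  Improved, Control: 217×336/475 = 153.4989
  No change, Active: 258×139/475 = 75.4989
  No change, Control: 258×336/475 = 182.5011
Contributions (O − E)²/E:
  (84 − 63.5011)²/63.5011 = 6.6173
  (133 − 153.4989)²/153.4989 = 2.7375
  (55 − 75.4989)²/75.4989 = 5.5657
  (203 − 182.5011)²/182.5011 = 2.3025
χ² = 6.6173 + 2.7375 + 5.5657 + 2.3025 = 17.223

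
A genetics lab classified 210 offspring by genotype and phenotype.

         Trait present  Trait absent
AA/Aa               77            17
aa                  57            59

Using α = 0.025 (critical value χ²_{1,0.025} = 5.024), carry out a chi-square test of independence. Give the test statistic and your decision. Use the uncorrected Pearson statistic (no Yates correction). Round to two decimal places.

Row totals: 94, 116. Column totals: 134, 76. Grand total N = 210.
Expected counts (row total × column total / N):
  AA/Aa, Trait present: 94×134/210 = 59.981
  AA/Aa, Trait absent: 94×76/210 = 34.019
  aa, Trait present: 116×134/210 = 74.019
  aa, Trait absent: 116×76/210 = 41.981
Contributions (O − E)²/E:
  (77 − 59.981)²/59.981 = 4.8290
  (17 − 34.019)²/34.019 = 8.5143
  (57 − 74.019)²/74.019 = 3.9131
  (59 − 41.981)²/41.981 = 6.8995
χ² = 4.8290 + 8.5143 + 3.9131 + 6.8995 = 24.16
df = (2−1)(2−1) = 1. Since 24.16 > 5.024, reject the null hypothesis of independence at α = 0.025.

24.16; reject H₀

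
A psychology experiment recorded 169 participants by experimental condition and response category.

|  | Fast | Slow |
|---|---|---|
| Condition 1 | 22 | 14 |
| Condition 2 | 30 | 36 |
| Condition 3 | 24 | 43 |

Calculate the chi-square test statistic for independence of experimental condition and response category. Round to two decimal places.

Row totals: 36, 66, 67. Column totals: 76, 93. Grand total N = 169.
Expected counts (row total × column total / N):
  Condition 1, Fast: 36×76/169 = 16.189
  Condition 1, Slow: 36×93/169 = 19.811
  Condition 2, Fast: 66×76/169 = 29.680
  Condition 2, Slow: 66×93/169 = 36.320
  Condition 3, Fast: 67×76/169 = 30.130
  Condition 3, Slow: 67×93/169 = 36.870
Contributions (O − E)²/E:
  (22 − 16.189)²/16.189 = 2.0858
  (14 − 19.811)²/19.811 = 1.7045
  (30 − 29.680)²/29.680 = 0.0035
  (36 − 36.320)²/36.320 = 0.0028
  (24 − 30.130)²/30.130 = 1.2472
  (43 − 36.870)²/36.870 = 1.0192
χ² = 2.0858 + 1.7045 + 0.0035 + 0.0028 + 1.2472 + 1.0192 = 6.06

6.06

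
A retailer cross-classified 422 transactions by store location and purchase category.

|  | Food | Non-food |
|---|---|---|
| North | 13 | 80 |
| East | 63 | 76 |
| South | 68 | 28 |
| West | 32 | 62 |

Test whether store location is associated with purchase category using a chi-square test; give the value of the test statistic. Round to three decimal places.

65.928

Row totals: 93, 139, 96, 94. Column totals: 176, 246. Grand total N = 422.
Expected counts (row total × column total / N):
  North, Food: 93×176/422 = 38.7867
  North, Non-food: 93×246/422 = 54.2133
  East, Food: 139×176/422 = 57.9716
  East, Non-food: 139×246/422 = 81.0284
  South, Food: 96×176/422 = 40.0379
  South, Non-food: 96×246/422 = 55.9621
  West, Food: 94×176/422 = 39.2038
  West, Non-food: 94×246/422 = 54.7962
Contributions (O − E)²/E:
  (13 − 38.7867)²/38.7867 = 17.1439
  (80 − 54.2133)²/54.2133 = 12.2655
  (63 − 57.9716)²/57.9716 = 0.4362
  (76 − 81.0284)²/81.0284 = 0.3120
  (68 − 40.0379)²/40.0379 = 19.5285
  (28 − 55.9621)²/55.9621 = 13.9716
  (32 − 39.2038)²/39.2038 = 1.3237
  (62 − 54.7962)²/54.7962 = 0.9470
χ² = 17.1439 + 12.2655 + 0.4362 + 0.3120 + 19.5285 + 13.9716 + 1.3237 + 0.9470 = 65.928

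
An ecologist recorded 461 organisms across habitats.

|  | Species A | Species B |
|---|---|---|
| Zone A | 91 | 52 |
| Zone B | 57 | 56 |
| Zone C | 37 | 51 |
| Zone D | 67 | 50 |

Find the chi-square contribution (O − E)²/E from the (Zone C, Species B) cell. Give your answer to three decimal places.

3.091

Row total (Zone C) = 88; column total (Species B) = 209; N = 461.
Expected count E = 88 × 209 / 461 = 39.8959.
Contribution = (O − E)²/E = (51 − 39.8959)² / 39.8959 = 3.091.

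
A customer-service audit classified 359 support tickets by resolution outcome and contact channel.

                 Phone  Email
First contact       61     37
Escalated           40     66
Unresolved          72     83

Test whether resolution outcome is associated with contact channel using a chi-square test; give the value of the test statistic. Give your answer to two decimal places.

12.58

Row totals: 98, 106, 155. Column totals: 173, 186. Grand total N = 359.
Expected counts (row total × column total / N):
  First contact, Phone: 98×173/359 = 47.226
  First contact, Email: 98×186/359 = 50.774
  Escalated, Phone: 106×173/359 = 51.081
  Escalated, Email: 106×186/359 = 54.919
  Unresolved, Phone: 155×173/359 = 74.694
  Unresolved, Email: 155×186/359 = 80.306
Contributions (O − E)²/E:
  (61 − 47.226)²/47.226 = 4.0173
  (37 − 50.774)²/50.774 = 3.7366
  (40 − 51.081)²/51.081 = 2.4038
  (66 − 54.919)²/54.919 = 2.2358
  (72 − 74.694)²/74.694 = 0.0972
  (83 − 80.306)²/80.306 = 0.0904
χ² = 4.0173 + 3.7366 + 2.4038 + 2.2358 + 0.0972 + 0.0904 = 12.58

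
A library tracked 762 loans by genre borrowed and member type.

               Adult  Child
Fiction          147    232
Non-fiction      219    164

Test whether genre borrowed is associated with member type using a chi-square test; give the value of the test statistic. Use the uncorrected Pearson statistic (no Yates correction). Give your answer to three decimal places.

25.820

Row totals: 379, 383. Column totals: 366, 396. Grand total N = 762.
Expected counts (row total × column total / N):
  Fiction, Adult: 379×366/762 = 182.0394
  Fiction, Child: 379×396/762 = 196.9606
  Non-fiction, Adult: 383×366/762 = 183.9606
  Non-fiction, Child: 383×396/762 = 199.0394
Contributions (O − E)²/E:
  (147 − 182.0394)²/182.0394 = 6.7445
  (232 − 196.9606)²/196.9606 = 6.2335
  (219 − 183.9606)²/183.9606 = 6.6740
  (164 − 199.0394)²/199.0394 = 6.1684
χ² = 6.7445 + 6.2335 + 6.6740 + 6.1684 = 25.820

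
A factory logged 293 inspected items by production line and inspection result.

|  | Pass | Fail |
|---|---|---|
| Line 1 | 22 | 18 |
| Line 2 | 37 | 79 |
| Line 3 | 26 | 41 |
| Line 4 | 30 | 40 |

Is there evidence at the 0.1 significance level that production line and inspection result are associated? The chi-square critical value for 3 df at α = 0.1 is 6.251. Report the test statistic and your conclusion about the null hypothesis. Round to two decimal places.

Row totals: 40, 116, 67, 70. Column totals: 115, 178. Grand total N = 293.
Expected counts (row total × column total / N):
  Line 1, Pass: 40×115/293 = 15.700
  Line 1, Fail: 40×178/293 = 24.300
  Line 2, Pass: 116×115/293 = 45.529
  Line 2, Fail: 116×178/293 = 70.471
  Line 3, Pass: 67×115/293 = 26.297
  Line 3, Fail: 67×178/293 = 40.703
  Line 4, Pass: 70×115/293 = 27.474
  Line 4, Fail: 70×178/293 = 42.526
Contributions (O − E)²/E:
  (22 − 15.700)²/15.700 = 2.5280
  (18 − 24.300)²/24.300 = 1.6333
  (37 − 45.529)²/45.529 = 1.5977
  (79 − 70.471)²/70.471 = 1.0323
  (26 − 26.297)²/26.297 = 0.0034
  (41 − 40.703)²/40.703 = 0.0022
  (30 − 27.474)²/27.474 = 0.2322
  (40 − 42.526)²/42.526 = 0.1500
χ² = 2.5280 + 1.6333 + 1.5977 + 1.0323 + 0.0034 + 0.0022 + 0.2322 + 0.1500 = 7.18
df = (4−1)(2−1) = 3. Since 7.18 > 6.251, reject the null hypothesis of independence at α = 0.1.

7.18; reject H₀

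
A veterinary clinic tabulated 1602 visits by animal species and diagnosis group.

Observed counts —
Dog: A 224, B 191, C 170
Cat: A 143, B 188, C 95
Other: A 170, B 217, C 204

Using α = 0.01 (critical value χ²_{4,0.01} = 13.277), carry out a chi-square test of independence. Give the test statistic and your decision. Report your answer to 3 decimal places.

Row totals: 585, 426, 591. Column totals: 537, 596, 469. Grand total N = 1602.
Expected counts (row total × column total / N):
  Dog, A: 585×537/1602 = 196.0955
  Dog, B: 585×596/1602 = 217.6404
  Dog, C: 585×469/1602 = 171.2640
  Cat, A: 426×537/1602 = 142.7978
  Cat, B: 426×596/1602 = 158.4869
  Cat, C: 426×469/1602 = 124.7154
  Other, A: 591×537/1602 = 198.1067
  Other, B: 591×596/1602 = 219.8727
  Other, C: 591×469/1602 = 173.0206
Contributions (O − E)²/E:
  (224 − 196.0955)²/196.0955 = 3.9708
  (191 − 217.6404)²/217.6404 = 3.2609
  (170 − 171.2640)²/171.2640 = 0.0093
  (143 − 142.7978)²/142.7978 = 0.0003
  (188 − 158.4869)²/158.4869 = 5.4959
  (95 − 124.7154)²/124.7154 = 7.0802
  (170 − 198.1067)²/198.1067 = 3.9877
  (217 − 219.8727)²/219.8727 = 0.0375
  (204 − 173.0206)²/173.0206 = 5.5469
χ² = 3.9708 + 3.2609 + 0.0093 + 0.0003 + 5.4959 + 7.0802 + 3.9877 + 0.0375 + 5.5469 = 29.389
df = (3−1)(3−1) = 4. Since 29.389 > 13.277, reject the null hypothesis of independence at α = 0.01.

29.389; reject H₀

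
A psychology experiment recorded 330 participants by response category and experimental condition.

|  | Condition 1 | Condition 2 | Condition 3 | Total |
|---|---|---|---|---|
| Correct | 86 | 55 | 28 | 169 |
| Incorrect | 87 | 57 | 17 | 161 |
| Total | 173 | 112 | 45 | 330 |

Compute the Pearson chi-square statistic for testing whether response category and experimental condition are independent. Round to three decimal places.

Grand total N = 330.
Expected counts (row total × column total / N):
  Correct, Condition 1: 169×173/330 = 88.5970
  Correct, Condition 2: 169×112/330 = 57.3576
  Correct, Condition 3: 169×45/330 = 23.0455
  Incorrect, Condition 1: 161×173/330 = 84.4030
  Incorrect, Condition 2: 161×112/330 = 54.6424
  Incorrect, Condition 3: 161×45/330 = 21.9545
Contributions (O − E)²/E:
  (86 − 88.5970)²/88.5970 = 0.0761
  (55 − 57.3576)²/57.3576 = 0.0969
  (28 − 23.0455)²/23.0455 = 1.0652
  (87 − 84.4030)²/84.4030 = 0.0799
  (57 − 54.6424)²/54.6424 = 0.1017
  (17 − 21.9545)²/21.9545 = 1.1181
χ² = 0.0761 + 0.0969 + 1.0652 + 0.0799 + 0.1017 + 1.1181 = 2.538

2.538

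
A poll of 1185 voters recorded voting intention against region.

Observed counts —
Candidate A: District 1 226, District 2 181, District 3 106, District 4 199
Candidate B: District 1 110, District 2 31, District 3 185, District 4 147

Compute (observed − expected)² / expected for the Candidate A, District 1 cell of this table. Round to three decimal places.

Row total (Candidate A) = 712; column total (District 1) = 336; N = 1185.
Expected count E = 712 × 336 / 1185 = 201.8835.
Contribution = (O − E)²/E = (226 − 201.8835)² / 201.8835 = 2.881.

2.881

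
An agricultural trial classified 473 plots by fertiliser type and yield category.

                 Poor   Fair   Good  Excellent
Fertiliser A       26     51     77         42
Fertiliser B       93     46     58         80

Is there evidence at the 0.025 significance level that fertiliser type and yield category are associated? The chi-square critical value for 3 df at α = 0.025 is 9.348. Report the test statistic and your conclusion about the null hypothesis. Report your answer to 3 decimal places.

39.786; reject H₀

Row totals: 196, 277. Column totals: 119, 97, 135, 122. Grand total N = 473.
Expected counts (row total × column total / N):
  Fertiliser A, Poor: 196×119/473 = 49.3108
  Fertiliser A, Fair: 196×97/473 = 40.1945
  Fertiliser A, Good: 196×135/473 = 55.9408
  Fertiliser A, Excellent: 196×122/473 = 50.5539
  Fertiliser B, Poor: 277×119/473 = 69.6892
  Fertiliser B, Fair: 277×97/473 = 56.8055
  Fertiliser B, Good: 277×135/473 = 79.0592
  Fertiliser B, Excellent: 277×122/473 = 71.4461
Contributions (O − E)²/E:
  (26 − 49.3108)²/49.3108 = 11.0198
  (51 − 40.1945)²/40.1945 = 2.9048
  (77 − 55.9408)²/55.9408 = 7.9278
  (42 − 50.5539)²/50.5539 = 1.4474
  (93 − 69.6892)²/69.6892 = 7.7974
  (46 − 56.8055)²/56.8055 = 2.0554
  (58 − 79.0592)²/79.0592 = 5.6096
  (80 − 71.4461)²/71.4461 = 1.0241
χ² = 11.0198 + 2.9048 + 7.9278 + 1.4474 + 7.7974 + 2.0554 + 5.6096 + 1.0241 = 39.786
df = (2−1)(4−1) = 3. Since 39.786 > 9.348, reject the null hypothesis of independence at α = 0.025.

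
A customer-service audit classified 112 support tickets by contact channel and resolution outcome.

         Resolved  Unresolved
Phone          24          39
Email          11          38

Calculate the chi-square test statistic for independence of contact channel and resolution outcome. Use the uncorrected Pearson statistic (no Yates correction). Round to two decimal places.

3.14

Row totals: 63, 49. Column totals: 35, 77. Grand total N = 112.
Expected counts (row total × column total / N):
  Phone, Resolved: 63×35/112 = 19.688
  Phone, Unresolved: 63×77/112 = 43.312
  Email, Resolved: 49×35/112 = 15.312
  Email, Unresolved: 49×77/112 = 33.688
Contributions (O − E)²/E:
  (24 − 19.688)²/19.688 = 0.9444
  (39 − 43.312)²/43.312 = 0.4293
  (11 − 15.312)²/15.312 = 1.2143
  (38 − 33.688)²/33.688 = 0.5519
χ² = 0.9444 + 0.4293 + 1.2143 + 0.5519 = 3.14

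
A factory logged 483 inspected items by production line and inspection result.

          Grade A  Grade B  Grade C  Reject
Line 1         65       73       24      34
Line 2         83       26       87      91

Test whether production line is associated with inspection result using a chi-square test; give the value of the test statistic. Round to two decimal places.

Row totals: 196, 287. Column totals: 148, 99, 111, 125. Grand total N = 483.
Expected counts (row total × column total / N):
  Line 1, Grade A: 196×148/483 = 60.058
  Line 1, Grade B: 196×99/483 = 40.174
  Line 1, Grade C: 196×111/483 = 45.043
  Line 1, Reject: 196×125/483 = 50.725
  Line 2, Grade A: 287×148/483 = 87.942
  Line 2, Grade B: 287×99/483 = 58.826
  Line 2, Grade C: 287×111/483 = 65.957
  Line 2, Reject: 287×125/483 = 74.275
Contributions (O − E)²/E:
  (65 − 60.058)²/60.058 = 0.4067
  (73 − 40.174)²/40.174 = 26.8220
  (24 − 45.043)²/45.043 = 9.8308
  (34 − 50.725)²/50.725 = 5.5146
  (83 − 87.942)²/87.942 = 0.2777
  (26 − 58.826)²/58.826 = 18.3175
  (87 − 65.957)²/65.957 = 6.7136
  (91 − 74.275)²/74.275 = 3.7661
χ² = 0.4067 + 26.8220 + 9.8308 + 5.5146 + 0.2777 + 18.3175 + 6.7136 + 3.7661 = 71.65

71.65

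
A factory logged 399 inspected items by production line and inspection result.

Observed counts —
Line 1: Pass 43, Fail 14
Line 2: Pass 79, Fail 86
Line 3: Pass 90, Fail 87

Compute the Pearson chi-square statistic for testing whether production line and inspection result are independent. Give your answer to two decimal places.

13.59

Row totals: 57, 165, 177. Column totals: 212, 187. Grand total N = 399.
Expected counts (row total × column total / N):
  Line 1, Pass: 57×212/399 = 30.286
  Line 1, Fail: 57×187/399 = 26.714
  Line 2, Pass: 165×212/399 = 87.669
  Line 2, Fail: 165×187/399 = 77.331
  Line 3, Pass: 177×212/399 = 94.045
  Line 3, Fail: 177×187/399 = 82.955
Contributions (O − E)²/E:
  (43 − 30.286)²/30.286 = 5.3373
  (14 − 26.714)²/26.714 = 6.0510
  (79 − 87.669)²/87.669 = 0.8572
  (86 − 77.331)²/77.331 = 0.9718
  (90 − 94.045)²/94.045 = 0.1740
  (87 − 82.955)²/82.955 = 0.1972
χ² = 5.3373 + 6.0510 + 0.8572 + 0.9718 + 0.1740 + 0.1972 = 13.59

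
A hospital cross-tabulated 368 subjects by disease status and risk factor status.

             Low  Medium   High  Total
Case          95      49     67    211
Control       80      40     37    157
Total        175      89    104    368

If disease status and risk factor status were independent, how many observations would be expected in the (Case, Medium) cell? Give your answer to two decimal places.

51.03

Row total (Case) = 211; column total (Medium) = 89; grand total N = 368.
Expected count = (row total × column total) / N = 211 × 89 / 368 = 51.03.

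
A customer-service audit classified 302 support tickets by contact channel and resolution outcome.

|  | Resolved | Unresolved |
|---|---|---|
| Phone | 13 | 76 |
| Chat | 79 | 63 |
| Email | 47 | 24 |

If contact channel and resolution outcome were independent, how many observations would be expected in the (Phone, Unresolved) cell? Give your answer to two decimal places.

Row total (Phone) = 89; column total (Unresolved) = 163; grand total N = 302.
Expected count = (row total × column total) / N = 89 × 163 / 302 = 48.04.

48.04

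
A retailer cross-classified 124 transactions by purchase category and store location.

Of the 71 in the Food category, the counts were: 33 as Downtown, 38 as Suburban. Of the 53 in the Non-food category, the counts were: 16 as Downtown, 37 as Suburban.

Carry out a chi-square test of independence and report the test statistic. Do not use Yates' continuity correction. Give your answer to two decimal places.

3.37

Row totals: 71, 53. Column totals: 49, 75. Grand total N = 124.
Expected counts (row total × column total / N):
  Food, Downtown: 71×49/124 = 28.056
  Food, Suburban: 71×75/124 = 42.944
  Non-food, Downtown: 53×49/124 = 20.944
  Non-food, Suburban: 53×75/124 = 32.056
Contributions (O − E)²/E:
  (33 − 28.056)²/28.056 = 0.8712
  (38 − 42.944)²/42.944 = 0.5692
  (16 − 20.944)²/20.944 = 1.1671
  (37 − 32.056)²/32.056 = 0.7625
χ² = 0.8712 + 0.5692 + 1.1671 + 0.7625 = 3.37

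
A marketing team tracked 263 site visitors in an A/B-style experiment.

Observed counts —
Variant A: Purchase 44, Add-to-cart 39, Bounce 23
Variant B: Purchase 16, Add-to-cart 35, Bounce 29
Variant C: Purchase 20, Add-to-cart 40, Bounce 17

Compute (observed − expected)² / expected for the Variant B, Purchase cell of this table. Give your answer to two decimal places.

2.85

Row total (Variant B) = 80; column total (Purchase) = 80; N = 263.
Expected count E = 80 × 80 / 263 = 24.335.
Contribution = (O − E)²/E = (16 − 24.335)² / 24.335 = 2.85.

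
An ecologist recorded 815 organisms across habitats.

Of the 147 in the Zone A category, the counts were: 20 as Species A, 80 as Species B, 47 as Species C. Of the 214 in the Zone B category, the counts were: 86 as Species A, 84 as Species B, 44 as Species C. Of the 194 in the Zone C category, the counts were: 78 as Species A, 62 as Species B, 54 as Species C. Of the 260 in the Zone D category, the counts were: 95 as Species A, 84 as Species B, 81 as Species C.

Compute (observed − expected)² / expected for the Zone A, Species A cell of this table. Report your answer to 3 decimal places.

Row total (Zone A) = 147; column total (Species A) = 279; N = 815.
Expected count E = 147 × 279 / 815 = 50.3227.
Contribution = (O − E)²/E = (20 − 50.3227)² / 50.3227 = 18.271.

18.271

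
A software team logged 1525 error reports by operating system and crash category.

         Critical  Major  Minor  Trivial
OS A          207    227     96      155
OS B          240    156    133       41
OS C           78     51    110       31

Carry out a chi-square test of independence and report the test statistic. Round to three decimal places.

144.963

Row totals: 685, 570, 270. Column totals: 525, 434, 339, 227. Grand total N = 1525.
Expected counts (row total × column total / N):
  OS A, Critical: 685×525/1525 = 235.81967
  OS A, Major: 685×434/1525 = 194.94426
  OS A, Minor: 685×339/1525 = 152.27213
  OS A, Trivial: 685×227/1525 = 101.96393
  OS B, Critical: 570×525/1525 = 196.22951
  OS B, Major: 570×434/1525 = 162.21639
  OS B, Minor: 570×339/1525 = 126.70820
  OS B, Trivial: 570×227/1525 = 84.84590
  OS C, Critical: 270×525/1525 = 92.95082
  OS C, Major: 270×434/1525 = 76.83934
  OS C, Minor: 270×339/1525 = 60.01967
  OS C, Trivial: 270×227/1525 = 40.19016
Contributions (O − E)²/E:
  (207 − 235.81967)²/235.81967 = 3.5221
  (227 − 194.94426)²/194.94426 = 5.2711
  (96 − 152.27213)²/152.27213 = 20.7954
  (155 − 101.96393)²/101.96393 = 27.5865
  (240 − 196.22951)²/196.22951 = 9.7633
  (156 − 162.21639)²/162.21639 = 0.2382
  (133 − 126.70820)²/126.70820 = 0.3124
  (41 − 84.84590)²/84.84590 = 22.6583
  (78 − 92.95082)²/92.95082 = 2.4048
  (51 − 76.83934)²/76.83934 = 8.6892
  (110 − 60.01967)²/60.01967 = 41.6202
  (31 − 40.19016)²/40.19016 = 2.1015
χ² = 3.5221 + 5.2711 + 20.7954 + 27.5865 + 9.7633 + 0.2382 + 0.3124 + 22.6583 + 2.4048 + 8.6892 + 41.6202 + 2.1015 = 144.963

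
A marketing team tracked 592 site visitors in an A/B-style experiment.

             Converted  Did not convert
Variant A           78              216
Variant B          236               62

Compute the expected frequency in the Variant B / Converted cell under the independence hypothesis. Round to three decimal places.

Row total (Variant B) = 298; column total (Converted) = 314; grand total N = 592.
Expected count = (row total × column total) / N = 298 × 314 / 592 = 158.061.

158.061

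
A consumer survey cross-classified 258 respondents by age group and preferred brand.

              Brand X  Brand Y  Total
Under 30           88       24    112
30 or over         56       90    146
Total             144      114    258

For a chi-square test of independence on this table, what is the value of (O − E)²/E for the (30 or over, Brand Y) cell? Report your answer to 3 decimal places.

10.070

Row total (30 or over) = 146; column total (Brand Y) = 114; N = 258.
Expected count E = 146 × 114 / 258 = 64.5116.
Contribution = (O − E)²/E = (90 − 64.5116)² / 64.5116 = 10.070.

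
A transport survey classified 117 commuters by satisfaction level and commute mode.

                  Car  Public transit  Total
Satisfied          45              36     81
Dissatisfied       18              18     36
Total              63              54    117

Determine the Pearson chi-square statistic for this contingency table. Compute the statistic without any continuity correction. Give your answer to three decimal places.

Grand total N = 117.
Expected counts (row total × column total / N):
  Satisfied, Car: 81×63/117 = 43.6154
  Satisfied, Public transit: 81×54/117 = 37.3846
  Dissatisfied, Car: 36×63/117 = 19.3846
  Dissatisfied, Public transit: 36×54/117 = 16.6154
Contributions (O − E)²/E:
  (45 − 43.6154)²/43.6154 = 0.0440
  (36 − 37.3846)²/37.3846 = 0.0513
  (18 − 19.3846)²/19.3846 = 0.0989
  (18 − 16.6154)²/16.6154 = 0.1154
χ² = 0.0440 + 0.0513 + 0.0989 + 0.1154 = 0.310

0.310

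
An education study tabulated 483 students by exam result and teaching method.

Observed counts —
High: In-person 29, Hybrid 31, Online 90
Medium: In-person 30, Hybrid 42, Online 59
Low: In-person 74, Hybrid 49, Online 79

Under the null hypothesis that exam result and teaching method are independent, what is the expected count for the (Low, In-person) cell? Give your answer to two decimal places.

Row total (Low) = 202; column total (In-person) = 133; grand total N = 483.
Expected count = (row total × column total) / N = 202 × 133 / 483 = 55.62.

55.62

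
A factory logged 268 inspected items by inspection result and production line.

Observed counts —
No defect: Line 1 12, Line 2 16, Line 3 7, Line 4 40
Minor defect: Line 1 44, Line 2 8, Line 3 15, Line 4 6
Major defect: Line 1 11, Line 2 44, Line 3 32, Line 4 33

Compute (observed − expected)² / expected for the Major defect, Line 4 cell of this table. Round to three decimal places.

Row total (Major defect) = 120; column total (Line 4) = 79; N = 268.
Expected count E = 120 × 79 / 268 = 35.3731.
Contribution = (O − E)²/E = (33 − 35.3731)² / 35.3731 = 0.159.

0.159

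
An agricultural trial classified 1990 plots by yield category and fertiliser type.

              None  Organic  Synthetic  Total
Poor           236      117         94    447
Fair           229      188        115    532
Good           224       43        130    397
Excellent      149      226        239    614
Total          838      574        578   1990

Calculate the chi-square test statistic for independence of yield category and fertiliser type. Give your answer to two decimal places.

187.51

Grand total N = 1990.
Expected counts (row total × column total / N):
  Poor, None: 447×838/1990 = 188.234
  Poor, Organic: 447×574/1990 = 128.934
  Poor, Synthetic: 447×578/1990 = 129.832
  Fair, None: 532×838/1990 = 224.028
  Fair, Organic: 532×574/1990 = 153.451
  Fair, Synthetic: 532×578/1990 = 154.521
  Good, None: 397×838/1990 = 167.179
  Good, Organic: 397×574/1990 = 114.512
  Good, Synthetic: 397×578/1990 = 115.310
  Excellent, None: 614×838/1990 = 258.559
  Excellent, Organic: 614×574/1990 = 177.104
  Excellent, Synthetic: 614×578/1990 = 178.338
Contributions (O − E)²/E:
  (236 − 188.234)²/188.234 = 12.1210
  (117 − 128.934)²/128.934 = 1.1046
  (94 − 129.832)²/129.832 = 9.8892
  (229 − 224.028)²/224.028 = 0.1103
  (188 − 153.451)²/153.451 = 7.7786
  (115 − 154.521)²/154.521 = 10.1081
  (224 − 167.179)²/167.179 = 19.3124
  (43 − 114.512)²/114.512 = 44.6588
  (130 − 115.310)²/115.310 = 1.8714
  (149 − 258.559)²/258.559 = 46.4233
  (226 − 177.104)²/177.104 = 13.4995
  (239 − 178.338)²/178.338 = 20.6343
χ² = 12.1210 + 1.1046 + 9.8892 + 0.1103 + 7.7786 + 10.1081 + 19.3124 + 44.6588 + 1.8714 + 46.4233 + 13.4995 + 20.6343 = 187.51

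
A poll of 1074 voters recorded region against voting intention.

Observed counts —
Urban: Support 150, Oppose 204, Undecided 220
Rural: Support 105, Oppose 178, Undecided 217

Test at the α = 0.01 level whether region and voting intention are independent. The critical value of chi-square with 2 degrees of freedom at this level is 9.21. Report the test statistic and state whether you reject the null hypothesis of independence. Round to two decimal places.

4.65; fail to reject H₀

Row totals: 574, 500. Column totals: 255, 382, 437. Grand total N = 1074.
Expected counts (row total × column total / N):
  Urban, Support: 574×255/1074 = 136.285
  Urban, Oppose: 574×382/1074 = 204.160
  Urban, Undecided: 574×437/1074 = 233.555
  Rural, Support: 500×255/1074 = 118.715
  Rural, Oppose: 500×382/1074 = 177.840
  Rural, Undecided: 500×437/1074 = 203.445
Contributions (O − E)²/E:
  (150 − 136.285)²/136.285 = 1.3802
  (204 − 204.160)²/204.160 = 0.0001
  (220 − 233.555)²/233.555 = 0.7867
  (105 − 118.715)²/118.715 = 1.5845
  (178 − 177.840)²/177.840 = 0.0001
  (217 − 203.445)²/203.445 = 0.9031
χ² = 1.3802 + 0.0001 + 0.7867 + 1.5845 + 0.0001 + 0.9031 = 4.65
df = (2−1)(3−1) = 2. Since 4.65 < 9.21, fail to reject the null hypothesis of independence at α = 0.01.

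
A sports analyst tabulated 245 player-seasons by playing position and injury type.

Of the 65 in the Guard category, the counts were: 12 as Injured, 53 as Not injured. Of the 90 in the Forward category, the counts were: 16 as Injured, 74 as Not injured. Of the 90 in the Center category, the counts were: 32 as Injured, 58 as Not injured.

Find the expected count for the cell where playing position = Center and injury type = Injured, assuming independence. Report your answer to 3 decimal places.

22.041

Row total (Center) = 90; column total (Injured) = 60; grand total N = 245.
Expected count = (row total × column total) / N = 90 × 60 / 245 = 22.041.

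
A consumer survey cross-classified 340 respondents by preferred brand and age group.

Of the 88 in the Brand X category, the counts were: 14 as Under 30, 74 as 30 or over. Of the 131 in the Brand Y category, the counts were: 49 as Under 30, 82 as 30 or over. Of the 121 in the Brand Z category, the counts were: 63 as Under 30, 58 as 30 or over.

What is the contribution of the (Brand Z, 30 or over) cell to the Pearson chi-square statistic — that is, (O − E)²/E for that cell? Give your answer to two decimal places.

Row total (Brand Z) = 121; column total (30 or over) = 214; N = 340.
Expected count E = 121 × 214 / 340 = 76.159.
Contribution = (O − E)²/E = (58 − 76.159)² / 76.159 = 4.33.

4.33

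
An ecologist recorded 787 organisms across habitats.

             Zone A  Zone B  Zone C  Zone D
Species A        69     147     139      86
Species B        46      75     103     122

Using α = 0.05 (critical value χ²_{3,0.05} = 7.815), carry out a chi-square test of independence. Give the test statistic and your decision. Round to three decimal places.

Row totals: 441, 346. Column totals: 115, 222, 242, 208. Grand total N = 787.
Expected counts (row total × column total / N):
  Species A, Zone A: 441×115/787 = 64.4409
  Species A, Zone B: 441×222/787 = 124.3990
  Species A, Zone C: 441×242/787 = 135.6061
  Species A, Zone D: 441×208/787 = 116.5540
  Species B, Zone A: 346×115/787 = 50.5591
  Species B, Zone B: 346×222/787 = 97.6010
  Species B, Zone C: 346×242/787 = 106.3939
  Species B, Zone D: 346×208/787 = 91.4460
Contributions (O − E)²/E:
  (69 − 64.4409)²/64.4409 = 0.3225
  (147 − 124.3990)²/124.3990 = 4.1062
  (139 − 135.6061)²/135.6061 = 0.0849
  (86 − 116.5540)²/116.5540 = 8.0096
  (46 − 50.5591)²/50.5591 = 0.4111
  (75 − 97.6010)²/97.6010 = 5.2336
  (103 − 106.3939)²/106.3939 = 0.1083
  (122 − 91.4460)²/91.4460 = 10.2087
χ² = 0.3225 + 4.1062 + 0.0849 + 8.0096 + 0.4111 + 5.2336 + 0.1083 + 10.2087 = 28.485
df = (2−1)(4−1) = 3. Since 28.485 > 7.815, reject the null hypothesis of independence at α = 0.05.

28.485; reject H₀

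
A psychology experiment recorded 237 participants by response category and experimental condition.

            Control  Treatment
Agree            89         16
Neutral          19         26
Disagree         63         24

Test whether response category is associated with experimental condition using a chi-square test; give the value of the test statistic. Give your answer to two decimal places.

Row totals: 105, 45, 87. Column totals: 171, 66. Grand total N = 237.
Expected counts (row total × column total / N):
  Agree, Control: 105×171/237 = 75.7595
  Agree, Treatment: 105×66/237 = 29.2405
  Neutral, Control: 45×171/237 = 32.4684
  Neutral, Treatment: 45×66/237 = 12.5316
  Disagree, Control: 87×171/237 = 62.7722
  Disagree, Treatment: 87×66/237 = 24.2278
Contributions (O − E)²/E:
  (89 − 75.7595)²/75.7595 = 2.3140
  (16 − 29.2405)²/29.2405 = 5.9955
  (19 − 32.4684)²/32.4684 = 5.5869
  (26 − 12.5316)²/12.5316 = 14.4752
  (63 − 62.7722)²/62.7722 = 0.0008
  (24 − 24.2278)²/24.2278 = 0.0021
χ² = 2.3140 + 5.9955 + 5.5869 + 14.4752 + 0.0008 + 0.0021 = 28.37

28.37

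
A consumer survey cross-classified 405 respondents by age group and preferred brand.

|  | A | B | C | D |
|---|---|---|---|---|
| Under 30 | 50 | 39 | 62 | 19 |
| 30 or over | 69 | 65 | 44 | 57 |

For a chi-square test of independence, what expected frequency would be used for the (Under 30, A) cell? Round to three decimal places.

49.951

Row total (Under 30) = 170; column total (A) = 119; grand total N = 405.
Expected count = (row total × column total) / N = 170 × 119 / 405 = 49.951.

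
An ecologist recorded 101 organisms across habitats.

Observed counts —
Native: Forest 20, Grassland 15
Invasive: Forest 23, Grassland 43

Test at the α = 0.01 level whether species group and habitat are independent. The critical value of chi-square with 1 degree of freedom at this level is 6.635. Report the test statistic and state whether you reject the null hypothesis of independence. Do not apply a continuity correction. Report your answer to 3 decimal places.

Row totals: 35, 66. Column totals: 43, 58. Grand total N = 101.
Expected counts (row total × column total / N):
  Native, Forest: 35×43/101 = 14.9010
  Native, Grassland: 35×58/101 = 20.0990
  Invasive, Forest: 66×43/101 = 28.0990
  Invasive, Grassland: 66×58/101 = 37.9010
Contributions (O − E)²/E:
  (20 − 14.9010)²/14.9010 = 1.7448
  (15 − 20.0990)²/20.0990 = 1.2936
  (23 − 28.0990)²/28.0990 = 0.9253
  (43 − 37.9010)²/37.9010 = 0.6860
χ² = 1.7448 + 1.2936 + 0.9253 + 0.6860 = 4.650
df = (2−1)(2−1) = 1. Since 4.650 < 6.635, fail to reject the null hypothesis of independence at α = 0.01.

4.650; fail to reject H₀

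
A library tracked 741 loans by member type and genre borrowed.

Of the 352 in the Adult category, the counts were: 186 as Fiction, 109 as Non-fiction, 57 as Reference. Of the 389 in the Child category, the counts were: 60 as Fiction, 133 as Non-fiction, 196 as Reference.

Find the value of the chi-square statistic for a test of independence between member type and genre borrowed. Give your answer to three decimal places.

Row totals: 352, 389. Column totals: 246, 242, 253. Grand total N = 741.
Expected counts (row total × column total / N):
  Adult, Fiction: 352×246/741 = 116.8583
  Adult, Non-fiction: 352×242/741 = 114.9582
  Adult, Reference: 352×253/741 = 120.1835
  Child, Fiction: 389×246/741 = 129.1417
  Child, Non-fiction: 389×242/741 = 127.0418
  Child, Reference: 389×253/741 = 132.8165
Contributions (O − E)²/E:
  (186 − 116.8583)²/116.8583 = 40.9092
  (109 − 114.9582)²/114.9582 = 0.3088
  (57 − 120.1835)²/120.1835 = 33.2172
  (60 − 129.1417)²/129.1417 = 37.0181
  (133 − 127.0418)²/127.0418 = 0.2794
  (196 − 132.8165)²/132.8165 = 30.0577
χ² = 40.9092 + 0.3088 + 33.2172 + 37.0181 + 0.2794 + 30.0577 = 141.790

141.790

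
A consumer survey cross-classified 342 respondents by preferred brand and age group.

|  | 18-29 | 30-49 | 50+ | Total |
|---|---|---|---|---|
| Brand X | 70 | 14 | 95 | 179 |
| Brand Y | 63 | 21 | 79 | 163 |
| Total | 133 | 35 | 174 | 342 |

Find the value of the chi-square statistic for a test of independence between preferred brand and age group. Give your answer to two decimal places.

Grand total N = 342.
Expected counts (row total × column total / N):
  Brand X, 18-29: 179×133/342 = 69.611
  Brand X, 30-49: 179×35/342 = 18.319
  Brand X, 50+: 179×174/342 = 91.070
  Brand Y, 18-29: 163×133/342 = 63.389
  Brand Y, 30-49: 163×35/342 = 16.681
  Brand Y, 50+: 163×174/342 = 82.930
Contributions (O − E)²/E:
  (70 − 69.611)²/69.611 = 0.0022
  (14 − 18.319)²/18.319 = 1.0183
  (95 − 91.070)²/91.070 = 0.1696
  (63 − 63.389)²/63.389 = 0.0024
  (21 − 16.681)²/16.681 = 1.1183
  (79 − 82.930)²/82.930 = 0.1862
χ² = 0.0022 + 1.0183 + 0.1696 + 0.0024 + 1.1183 + 0.1862 = 2.50

2.50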